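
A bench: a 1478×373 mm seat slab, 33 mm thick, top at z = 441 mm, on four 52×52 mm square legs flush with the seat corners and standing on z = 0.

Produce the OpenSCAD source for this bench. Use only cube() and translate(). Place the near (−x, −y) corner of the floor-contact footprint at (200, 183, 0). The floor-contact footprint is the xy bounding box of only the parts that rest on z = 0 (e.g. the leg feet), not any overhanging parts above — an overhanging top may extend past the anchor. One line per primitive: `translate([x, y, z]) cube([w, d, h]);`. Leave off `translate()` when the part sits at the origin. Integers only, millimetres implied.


translate([200, 183, 408]) cube([1478, 373, 33]);
translate([200, 183, 0]) cube([52, 52, 408]);
translate([200, 504, 0]) cube([52, 52, 408]);
translate([1626, 183, 0]) cube([52, 52, 408]);
translate([1626, 504, 0]) cube([52, 52, 408]);


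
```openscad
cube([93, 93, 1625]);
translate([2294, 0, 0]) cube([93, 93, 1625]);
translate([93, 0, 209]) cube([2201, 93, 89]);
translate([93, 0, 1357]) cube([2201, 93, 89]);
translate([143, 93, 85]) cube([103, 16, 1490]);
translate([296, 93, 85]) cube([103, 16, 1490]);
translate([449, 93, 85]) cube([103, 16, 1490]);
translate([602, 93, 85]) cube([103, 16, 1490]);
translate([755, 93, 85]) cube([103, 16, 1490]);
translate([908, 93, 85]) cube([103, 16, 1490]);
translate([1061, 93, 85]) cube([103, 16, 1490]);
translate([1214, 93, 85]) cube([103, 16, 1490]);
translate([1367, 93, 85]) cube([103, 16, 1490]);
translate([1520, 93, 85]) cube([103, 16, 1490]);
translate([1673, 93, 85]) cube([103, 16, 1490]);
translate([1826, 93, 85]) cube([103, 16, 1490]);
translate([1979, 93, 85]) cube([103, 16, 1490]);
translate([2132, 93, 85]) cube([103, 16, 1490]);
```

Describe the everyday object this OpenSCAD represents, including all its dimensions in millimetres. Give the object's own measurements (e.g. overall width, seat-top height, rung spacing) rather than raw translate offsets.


A fence section. Two 93×93 mm posts, 1625 mm tall, stand on the floor with a clear span of 2201 mm between their inner faces. Two horizontal rails of 93×89 mm section span the gap between the posts with their undersides at z = 209 mm and z = 1357 mm, flush with the posts' −y face. 14 pickets, each 103 mm wide, 16 mm thick and 1490 mm tall, are fixed to the +y face of the rails with their bottoms at z = 85 mm, spaced across the span with a 50 mm gap after the −x post and between neighbouring pickets, with 59 mm left before the +x post.


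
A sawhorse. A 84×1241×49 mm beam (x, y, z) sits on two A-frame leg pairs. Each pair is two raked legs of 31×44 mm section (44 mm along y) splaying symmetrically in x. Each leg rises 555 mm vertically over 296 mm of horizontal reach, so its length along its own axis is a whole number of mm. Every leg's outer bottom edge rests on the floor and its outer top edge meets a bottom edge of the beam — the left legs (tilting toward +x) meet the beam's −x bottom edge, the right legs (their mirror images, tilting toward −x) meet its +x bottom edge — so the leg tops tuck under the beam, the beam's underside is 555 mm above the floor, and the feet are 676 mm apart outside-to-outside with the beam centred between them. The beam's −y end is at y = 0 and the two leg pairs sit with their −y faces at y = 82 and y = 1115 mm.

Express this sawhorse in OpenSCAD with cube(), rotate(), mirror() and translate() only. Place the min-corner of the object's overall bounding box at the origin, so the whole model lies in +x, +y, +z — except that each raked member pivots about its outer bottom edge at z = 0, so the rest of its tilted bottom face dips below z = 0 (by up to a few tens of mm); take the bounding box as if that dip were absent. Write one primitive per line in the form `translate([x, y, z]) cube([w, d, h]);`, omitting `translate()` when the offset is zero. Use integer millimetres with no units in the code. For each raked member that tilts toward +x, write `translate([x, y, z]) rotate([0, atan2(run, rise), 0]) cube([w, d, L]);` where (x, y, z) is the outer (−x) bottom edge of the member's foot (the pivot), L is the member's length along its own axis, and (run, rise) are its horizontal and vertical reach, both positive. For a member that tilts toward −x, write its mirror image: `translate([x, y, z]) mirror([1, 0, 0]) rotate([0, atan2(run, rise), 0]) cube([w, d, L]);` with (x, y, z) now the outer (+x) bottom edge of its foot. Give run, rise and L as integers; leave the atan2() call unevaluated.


translate([296, 0, 555]) cube([84, 1241, 49]);
translate([0, 82, 0]) rotate([0, atan2(296, 555), 0]) cube([31, 44, 629]);
translate([676, 82, 0]) mirror([1, 0, 0]) rotate([0, atan2(296, 555), 0]) cube([31, 44, 629]);
translate([0, 1115, 0]) rotate([0, atan2(296, 555), 0]) cube([31, 44, 629]);
translate([676, 1115, 0]) mirror([1, 0, 0]) rotate([0, atan2(296, 555), 0]) cube([31, 44, 629]);


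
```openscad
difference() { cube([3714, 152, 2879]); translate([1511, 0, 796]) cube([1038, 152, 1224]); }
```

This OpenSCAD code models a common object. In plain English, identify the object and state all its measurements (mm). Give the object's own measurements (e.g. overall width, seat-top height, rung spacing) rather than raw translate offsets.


A wall 3714 mm long (x), 152 mm thick (y), 2879 mm tall, with a rectangular window opening cut through it. The opening is 1038 mm wide and 1224 mm tall; its sill is at z = 796 mm and its near (−x) edge is 1511 mm from the wall's −x end. The opening passes through the full wall thickness.


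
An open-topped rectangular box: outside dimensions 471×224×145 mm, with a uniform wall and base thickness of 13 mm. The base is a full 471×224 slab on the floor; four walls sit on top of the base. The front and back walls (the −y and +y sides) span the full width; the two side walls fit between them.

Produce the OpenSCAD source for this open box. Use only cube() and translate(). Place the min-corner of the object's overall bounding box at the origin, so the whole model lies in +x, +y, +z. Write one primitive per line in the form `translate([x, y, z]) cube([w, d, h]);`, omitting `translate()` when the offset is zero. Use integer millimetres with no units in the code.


cube([471, 224, 13]);
translate([0, 0, 13]) cube([471, 13, 132]);
translate([0, 211, 13]) cube([471, 13, 132]);
translate([0, 13, 13]) cube([13, 198, 132]);
translate([458, 13, 13]) cube([13, 198, 132]);


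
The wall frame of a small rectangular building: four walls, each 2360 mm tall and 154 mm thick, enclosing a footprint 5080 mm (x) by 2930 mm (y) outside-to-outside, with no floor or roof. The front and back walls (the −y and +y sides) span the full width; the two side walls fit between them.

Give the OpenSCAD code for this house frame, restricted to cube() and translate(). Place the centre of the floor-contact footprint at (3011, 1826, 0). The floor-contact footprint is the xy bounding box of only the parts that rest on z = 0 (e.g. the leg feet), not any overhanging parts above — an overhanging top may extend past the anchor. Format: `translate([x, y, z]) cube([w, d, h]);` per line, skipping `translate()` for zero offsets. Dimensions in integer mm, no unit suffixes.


translate([471, 361, 0]) cube([5080, 154, 2360]);
translate([471, 3137, 0]) cube([5080, 154, 2360]);
translate([471, 515, 0]) cube([154, 2622, 2360]);
translate([5397, 515, 0]) cube([154, 2622, 2360]);


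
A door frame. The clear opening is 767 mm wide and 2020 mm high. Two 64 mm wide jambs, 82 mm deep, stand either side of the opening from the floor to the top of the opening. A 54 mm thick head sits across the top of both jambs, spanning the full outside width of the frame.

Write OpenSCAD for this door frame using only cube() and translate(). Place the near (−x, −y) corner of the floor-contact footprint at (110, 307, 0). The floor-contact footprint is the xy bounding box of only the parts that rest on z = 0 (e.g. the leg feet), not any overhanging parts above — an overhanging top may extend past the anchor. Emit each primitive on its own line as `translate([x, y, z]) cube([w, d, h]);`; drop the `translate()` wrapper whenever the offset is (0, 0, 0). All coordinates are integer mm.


translate([110, 307, 0]) cube([64, 82, 2020]);
translate([941, 307, 0]) cube([64, 82, 2020]);
translate([110, 307, 2020]) cube([895, 82, 54]);


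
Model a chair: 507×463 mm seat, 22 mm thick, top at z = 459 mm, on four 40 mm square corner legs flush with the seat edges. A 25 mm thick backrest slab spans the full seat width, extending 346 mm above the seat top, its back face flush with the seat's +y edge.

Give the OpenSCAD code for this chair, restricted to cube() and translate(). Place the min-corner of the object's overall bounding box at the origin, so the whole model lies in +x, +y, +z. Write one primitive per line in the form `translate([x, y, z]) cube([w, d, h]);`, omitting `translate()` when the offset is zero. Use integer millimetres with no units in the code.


// leg_h = 459 - 22 = 437
translate([0, 0, 437]) cube([507, 463, 22]);
cube([40, 40, 437]);
translate([467, 0, 0]) cube([40, 40, 437]);
translate([0, 423, 0]) cube([40, 40, 437]);
translate([467, 423, 0]) cube([40, 40, 437]);
translate([0, 438, 459]) cube([507, 25, 346]);


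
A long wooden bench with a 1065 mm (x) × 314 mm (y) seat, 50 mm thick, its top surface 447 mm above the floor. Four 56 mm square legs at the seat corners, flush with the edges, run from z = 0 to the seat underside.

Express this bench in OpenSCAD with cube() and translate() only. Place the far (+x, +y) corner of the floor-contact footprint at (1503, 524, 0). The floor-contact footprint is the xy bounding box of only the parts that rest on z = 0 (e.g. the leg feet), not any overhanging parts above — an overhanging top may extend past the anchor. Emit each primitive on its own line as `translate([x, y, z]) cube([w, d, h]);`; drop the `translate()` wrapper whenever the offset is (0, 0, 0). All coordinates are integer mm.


translate([438, 210, 397]) cube([1065, 314, 50]);
translate([438, 210, 0]) cube([56, 56, 397]);
translate([438, 468, 0]) cube([56, 56, 397]);
translate([1447, 210, 0]) cube([56, 56, 397]);
translate([1447, 468, 0]) cube([56, 56, 397]);


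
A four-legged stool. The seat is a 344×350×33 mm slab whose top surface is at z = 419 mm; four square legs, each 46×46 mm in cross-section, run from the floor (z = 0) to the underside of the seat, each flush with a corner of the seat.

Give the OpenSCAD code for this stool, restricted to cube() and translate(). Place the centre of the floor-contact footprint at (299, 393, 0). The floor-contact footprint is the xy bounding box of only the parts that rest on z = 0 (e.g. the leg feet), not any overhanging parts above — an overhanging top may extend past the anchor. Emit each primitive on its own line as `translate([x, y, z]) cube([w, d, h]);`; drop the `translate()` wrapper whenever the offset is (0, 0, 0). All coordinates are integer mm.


translate([127, 218, 386]) cube([344, 350, 33]);
translate([127, 218, 0]) cube([46, 46, 386]);
translate([425, 218, 0]) cube([46, 46, 386]);
translate([127, 522, 0]) cube([46, 46, 386]);
translate([425, 522, 0]) cube([46, 46, 386]);


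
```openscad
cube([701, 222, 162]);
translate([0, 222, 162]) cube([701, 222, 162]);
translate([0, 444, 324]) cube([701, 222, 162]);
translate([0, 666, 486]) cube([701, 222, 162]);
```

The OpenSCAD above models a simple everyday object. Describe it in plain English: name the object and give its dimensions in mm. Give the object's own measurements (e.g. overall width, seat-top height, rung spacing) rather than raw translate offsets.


A straight staircase of 4 solid steps. Each step is 701 mm wide (x), 222 mm deep (y, the going) and 162 mm tall (the rise). The first step rests on the floor; each subsequent step sits one going further in +y and one rise higher in +z, directly behind and above the previous step with no overlap.


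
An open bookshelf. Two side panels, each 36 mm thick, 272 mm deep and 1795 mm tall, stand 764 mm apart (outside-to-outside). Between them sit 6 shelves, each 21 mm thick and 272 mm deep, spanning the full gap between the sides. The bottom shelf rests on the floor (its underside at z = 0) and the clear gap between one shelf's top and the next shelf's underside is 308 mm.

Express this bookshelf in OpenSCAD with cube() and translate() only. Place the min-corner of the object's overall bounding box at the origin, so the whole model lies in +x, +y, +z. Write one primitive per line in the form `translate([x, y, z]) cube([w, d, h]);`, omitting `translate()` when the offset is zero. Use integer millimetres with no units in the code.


cube([36, 272, 1795]);
translate([728, 0, 0]) cube([36, 272, 1795]);
translate([36, 0, 0]) cube([692, 272, 21]);
translate([36, 0, 329]) cube([692, 272, 21]);
translate([36, 0, 658]) cube([692, 272, 21]);
translate([36, 0, 987]) cube([692, 272, 21]);
translate([36, 0, 1316]) cube([692, 272, 21]);
translate([36, 0, 1645]) cube([692, 272, 21]);


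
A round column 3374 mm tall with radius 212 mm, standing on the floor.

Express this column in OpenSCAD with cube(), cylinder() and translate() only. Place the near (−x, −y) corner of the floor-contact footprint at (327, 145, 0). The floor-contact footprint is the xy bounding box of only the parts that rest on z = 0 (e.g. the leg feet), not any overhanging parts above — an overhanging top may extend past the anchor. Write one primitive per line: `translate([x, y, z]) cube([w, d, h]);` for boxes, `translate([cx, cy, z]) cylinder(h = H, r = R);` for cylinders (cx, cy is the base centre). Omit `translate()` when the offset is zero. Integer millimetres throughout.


translate([539, 357, 0]) cylinder(h = 3374, r = 212);


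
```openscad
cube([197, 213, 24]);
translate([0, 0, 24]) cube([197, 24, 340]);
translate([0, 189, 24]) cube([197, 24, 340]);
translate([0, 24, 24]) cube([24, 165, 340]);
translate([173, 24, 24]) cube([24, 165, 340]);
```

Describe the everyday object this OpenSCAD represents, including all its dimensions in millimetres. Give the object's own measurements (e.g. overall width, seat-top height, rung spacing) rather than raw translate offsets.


An open-topped rectangular box: outside dimensions 197×213×364 mm, with a uniform wall and base thickness of 24 mm. The base is a full 197×213 slab on the floor; four walls sit on top of the base. The front and back walls (the −y and +y sides) span the full width; the two side walls fit between them.


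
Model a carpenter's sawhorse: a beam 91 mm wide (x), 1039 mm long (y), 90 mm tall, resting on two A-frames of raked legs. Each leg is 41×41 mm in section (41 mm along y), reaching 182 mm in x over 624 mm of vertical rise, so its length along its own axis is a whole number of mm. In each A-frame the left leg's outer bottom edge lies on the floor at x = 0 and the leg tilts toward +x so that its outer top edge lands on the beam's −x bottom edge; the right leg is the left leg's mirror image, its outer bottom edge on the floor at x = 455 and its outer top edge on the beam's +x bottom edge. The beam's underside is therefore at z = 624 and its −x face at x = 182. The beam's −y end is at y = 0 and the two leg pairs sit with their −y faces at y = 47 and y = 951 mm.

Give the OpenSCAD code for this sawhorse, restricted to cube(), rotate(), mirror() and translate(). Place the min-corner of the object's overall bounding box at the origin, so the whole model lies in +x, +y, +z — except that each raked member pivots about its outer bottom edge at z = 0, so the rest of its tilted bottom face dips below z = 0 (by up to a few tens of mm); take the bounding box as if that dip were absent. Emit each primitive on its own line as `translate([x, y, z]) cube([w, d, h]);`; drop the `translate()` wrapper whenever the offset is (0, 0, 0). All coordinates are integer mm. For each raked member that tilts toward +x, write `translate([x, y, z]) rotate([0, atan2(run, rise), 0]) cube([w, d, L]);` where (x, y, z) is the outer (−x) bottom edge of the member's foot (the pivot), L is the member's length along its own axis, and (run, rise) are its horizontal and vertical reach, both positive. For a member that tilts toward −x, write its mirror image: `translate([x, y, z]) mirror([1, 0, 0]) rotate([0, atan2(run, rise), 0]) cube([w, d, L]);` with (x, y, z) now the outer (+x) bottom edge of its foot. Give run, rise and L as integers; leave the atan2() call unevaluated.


// leg length = √(182² + 624²) = 650
// right-leg outer foot x = 2·182 + 91 = 455
// beam min-corner = (182, 0, 624)
translate([182, 0, 624]) cube([91, 1039, 90]);
translate([0, 47, 0]) rotate([0, atan2(182, 624), 0]) cube([41, 41, 650]);
translate([455, 47, 0]) mirror([1, 0, 0]) rotate([0, atan2(182, 624), 0]) cube([41, 41, 650]);
translate([0, 951, 0]) rotate([0, atan2(182, 624), 0]) cube([41, 41, 650]);
translate([455, 951, 0]) mirror([1, 0, 0]) rotate([0, atan2(182, 624), 0]) cube([41, 41, 650]);


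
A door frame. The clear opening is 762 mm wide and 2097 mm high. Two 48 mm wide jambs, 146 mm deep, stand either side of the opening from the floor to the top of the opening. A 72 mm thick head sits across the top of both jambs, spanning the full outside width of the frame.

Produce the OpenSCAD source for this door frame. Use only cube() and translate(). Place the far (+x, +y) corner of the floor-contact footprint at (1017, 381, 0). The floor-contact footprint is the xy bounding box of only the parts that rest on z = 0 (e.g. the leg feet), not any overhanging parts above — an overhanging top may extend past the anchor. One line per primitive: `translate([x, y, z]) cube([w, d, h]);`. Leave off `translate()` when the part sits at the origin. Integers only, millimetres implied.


translate([159, 235, 0]) cube([48, 146, 2097]);
translate([969, 235, 0]) cube([48, 146, 2097]);
translate([159, 235, 2097]) cube([858, 146, 72]);


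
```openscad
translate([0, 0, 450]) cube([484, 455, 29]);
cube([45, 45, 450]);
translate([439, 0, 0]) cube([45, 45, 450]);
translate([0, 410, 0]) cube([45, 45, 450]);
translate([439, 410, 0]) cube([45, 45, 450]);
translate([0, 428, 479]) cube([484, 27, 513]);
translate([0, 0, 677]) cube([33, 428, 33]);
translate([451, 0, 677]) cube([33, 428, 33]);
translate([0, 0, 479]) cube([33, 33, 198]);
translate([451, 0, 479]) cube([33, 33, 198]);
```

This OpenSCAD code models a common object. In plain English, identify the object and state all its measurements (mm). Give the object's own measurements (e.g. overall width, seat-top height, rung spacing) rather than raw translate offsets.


A chair. The seat is a 484×455×29 mm slab with its top at z = 479 mm, on four 45×45 mm corner legs (flush with the seat edges, standing on z = 0). A flat backrest 27 mm thick, 513 mm tall, spans the full seat width and rises from the seat top along its +y edge, rear face flush with the rear of the seat. Two armrests of 33×33 mm section run along each side from the seat's front edge to the front of the backrest, top faces 231 mm above the seat top and outer faces flush with the seat's x-edges; a 33×33 mm post under the front of each armrest stands on the seat at the front corner.


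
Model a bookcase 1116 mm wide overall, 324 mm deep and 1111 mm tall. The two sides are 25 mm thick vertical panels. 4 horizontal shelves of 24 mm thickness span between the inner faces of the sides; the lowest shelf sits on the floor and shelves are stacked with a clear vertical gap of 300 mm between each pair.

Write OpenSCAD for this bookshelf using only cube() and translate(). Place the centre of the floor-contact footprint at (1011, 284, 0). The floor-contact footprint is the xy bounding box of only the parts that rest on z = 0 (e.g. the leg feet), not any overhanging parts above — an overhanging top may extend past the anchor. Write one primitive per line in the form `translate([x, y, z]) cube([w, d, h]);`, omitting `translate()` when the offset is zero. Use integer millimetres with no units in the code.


translate([453, 122, 0]) cube([25, 324, 1111]);
translate([1544, 122, 0]) cube([25, 324, 1111]);
translate([478, 122, 0]) cube([1066, 324, 24]);
translate([478, 122, 324]) cube([1066, 324, 24]);
translate([478, 122, 648]) cube([1066, 324, 24]);
translate([478, 122, 972]) cube([1066, 324, 24]);


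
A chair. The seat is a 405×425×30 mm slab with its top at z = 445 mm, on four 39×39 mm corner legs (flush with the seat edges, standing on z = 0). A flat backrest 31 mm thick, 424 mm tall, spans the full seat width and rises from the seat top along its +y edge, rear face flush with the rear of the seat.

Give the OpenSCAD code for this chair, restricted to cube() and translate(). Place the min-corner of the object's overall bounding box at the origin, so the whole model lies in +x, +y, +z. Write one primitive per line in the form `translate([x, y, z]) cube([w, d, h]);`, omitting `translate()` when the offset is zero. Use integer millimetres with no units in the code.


// leg_h = 445 - 30 = 415
translate([0, 0, 415]) cube([405, 425, 30]);
cube([39, 39, 415]);
translate([366, 0, 0]) cube([39, 39, 415]);
translate([0, 386, 0]) cube([39, 39, 415]);
translate([366, 386, 0]) cube([39, 39, 415]);
translate([0, 394, 445]) cube([405, 31, 424]);


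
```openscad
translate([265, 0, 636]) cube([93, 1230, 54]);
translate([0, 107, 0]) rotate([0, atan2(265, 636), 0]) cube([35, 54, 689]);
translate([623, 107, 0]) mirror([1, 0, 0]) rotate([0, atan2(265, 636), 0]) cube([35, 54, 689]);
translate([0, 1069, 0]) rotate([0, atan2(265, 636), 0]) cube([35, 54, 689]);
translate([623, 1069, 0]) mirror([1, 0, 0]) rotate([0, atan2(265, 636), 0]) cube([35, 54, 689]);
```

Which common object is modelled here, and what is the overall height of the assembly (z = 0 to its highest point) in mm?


A sawhorse. The overall height is 690 mm.

A beam across two mirrored pairs of raked legs — a sawhorse. The beam's underside is at z = 636 (matching the legs' vertical rise in atan2(265, 636)) and the beam is 54 mm tall, so its top is at 636 + 54 = 690 mm. The raked legs top out at the beam's underside, so that is the highest point.


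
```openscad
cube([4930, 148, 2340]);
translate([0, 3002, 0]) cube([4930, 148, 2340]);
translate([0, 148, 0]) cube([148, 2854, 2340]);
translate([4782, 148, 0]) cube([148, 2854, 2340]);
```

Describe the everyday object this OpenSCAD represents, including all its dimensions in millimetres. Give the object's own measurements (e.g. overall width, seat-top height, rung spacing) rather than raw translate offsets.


The wall frame of a small rectangular building: four walls, each 2340 mm tall and 148 mm thick, enclosing a footprint 4930 mm (x) by 3150 mm (y) outside-to-outside, with no floor or roof. The front and back walls (the −y and +y sides) span the full width; the two side walls fit between them.


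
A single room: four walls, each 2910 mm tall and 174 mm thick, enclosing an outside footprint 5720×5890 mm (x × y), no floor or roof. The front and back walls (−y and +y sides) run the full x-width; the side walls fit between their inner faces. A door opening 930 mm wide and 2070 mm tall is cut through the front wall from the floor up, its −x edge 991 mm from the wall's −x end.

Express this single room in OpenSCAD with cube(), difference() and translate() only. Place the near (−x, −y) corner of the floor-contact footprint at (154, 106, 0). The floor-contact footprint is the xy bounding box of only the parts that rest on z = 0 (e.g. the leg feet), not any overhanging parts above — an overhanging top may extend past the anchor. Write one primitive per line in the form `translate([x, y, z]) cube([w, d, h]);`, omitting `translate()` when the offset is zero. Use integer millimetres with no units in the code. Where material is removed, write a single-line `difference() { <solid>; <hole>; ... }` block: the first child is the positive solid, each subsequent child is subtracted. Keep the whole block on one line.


difference() { translate([154, 106, 0]) cube([5720, 174, 2910]); translate([1145, 106, 0]) cube([930, 174, 2070]); }
translate([154, 5822, 0]) cube([5720, 174, 2910]);
translate([154, 280, 0]) cube([174, 5542, 2910]);
translate([5700, 280, 0]) cube([174, 5542, 2910]);


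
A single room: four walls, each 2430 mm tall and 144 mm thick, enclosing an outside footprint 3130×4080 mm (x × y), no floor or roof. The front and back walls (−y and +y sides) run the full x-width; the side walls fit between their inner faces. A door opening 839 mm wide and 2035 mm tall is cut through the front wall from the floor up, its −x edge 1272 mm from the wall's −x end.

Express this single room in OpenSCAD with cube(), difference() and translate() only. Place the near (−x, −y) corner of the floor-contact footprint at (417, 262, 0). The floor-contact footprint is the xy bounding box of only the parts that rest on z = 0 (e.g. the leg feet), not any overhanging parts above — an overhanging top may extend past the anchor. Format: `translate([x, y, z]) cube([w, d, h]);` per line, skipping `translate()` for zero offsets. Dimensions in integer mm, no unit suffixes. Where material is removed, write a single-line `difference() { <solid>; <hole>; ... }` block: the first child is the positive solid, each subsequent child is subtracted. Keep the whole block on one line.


difference() { translate([417, 262, 0]) cube([3130, 144, 2430]); translate([1689, 262, 0]) cube([839, 144, 2035]); }
translate([417, 4198, 0]) cube([3130, 144, 2430]);
translate([417, 406, 0]) cube([144, 3792, 2430]);
translate([3403, 406, 0]) cube([144, 3792, 2430]);


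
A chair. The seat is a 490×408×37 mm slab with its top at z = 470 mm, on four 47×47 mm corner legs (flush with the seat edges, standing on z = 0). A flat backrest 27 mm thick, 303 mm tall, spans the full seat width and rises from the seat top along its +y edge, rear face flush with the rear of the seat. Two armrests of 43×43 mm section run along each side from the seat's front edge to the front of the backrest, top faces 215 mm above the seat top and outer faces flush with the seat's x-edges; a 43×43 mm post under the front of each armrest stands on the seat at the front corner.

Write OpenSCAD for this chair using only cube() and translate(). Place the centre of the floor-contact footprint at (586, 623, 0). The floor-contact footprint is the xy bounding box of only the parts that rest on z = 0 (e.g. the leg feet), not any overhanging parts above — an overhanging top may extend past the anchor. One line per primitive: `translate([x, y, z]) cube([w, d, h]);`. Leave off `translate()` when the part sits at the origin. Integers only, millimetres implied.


translate([341, 419, 433]) cube([490, 408, 37]);
translate([341, 419, 0]) cube([47, 47, 433]);
translate([784, 419, 0]) cube([47, 47, 433]);
translate([341, 780, 0]) cube([47, 47, 433]);
translate([784, 780, 0]) cube([47, 47, 433]);
translate([341, 800, 470]) cube([490, 27, 303]);
translate([341, 419, 642]) cube([43, 381, 43]);
translate([788, 419, 642]) cube([43, 381, 43]);
translate([341, 419, 470]) cube([43, 43, 172]);
translate([788, 419, 470]) cube([43, 43, 172]);


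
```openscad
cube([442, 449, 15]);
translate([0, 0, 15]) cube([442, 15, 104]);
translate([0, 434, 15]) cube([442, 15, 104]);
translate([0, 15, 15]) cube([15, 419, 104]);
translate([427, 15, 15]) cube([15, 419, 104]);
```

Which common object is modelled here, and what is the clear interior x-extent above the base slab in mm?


An open box. The internal width is 412 mm.

A 442×449 base slab with four walls standing on it — an open box. The base is 442 mm wide and the walls are 15 mm thick, so the internal width is 442 − 2 × 15 = 412 mm.


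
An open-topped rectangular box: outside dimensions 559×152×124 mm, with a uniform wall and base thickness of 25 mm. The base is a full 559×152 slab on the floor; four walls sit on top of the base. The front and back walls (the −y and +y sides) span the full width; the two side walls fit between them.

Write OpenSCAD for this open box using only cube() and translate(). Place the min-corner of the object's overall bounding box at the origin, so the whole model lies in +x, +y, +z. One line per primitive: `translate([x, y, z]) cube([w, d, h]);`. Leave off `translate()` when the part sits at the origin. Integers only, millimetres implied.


cube([559, 152, 25]);
translate([0, 0, 25]) cube([559, 25, 99]);
translate([0, 127, 25]) cube([559, 25, 99]);
translate([0, 25, 25]) cube([25, 102, 99]);
translate([534, 25, 25]) cube([25, 102, 99]);


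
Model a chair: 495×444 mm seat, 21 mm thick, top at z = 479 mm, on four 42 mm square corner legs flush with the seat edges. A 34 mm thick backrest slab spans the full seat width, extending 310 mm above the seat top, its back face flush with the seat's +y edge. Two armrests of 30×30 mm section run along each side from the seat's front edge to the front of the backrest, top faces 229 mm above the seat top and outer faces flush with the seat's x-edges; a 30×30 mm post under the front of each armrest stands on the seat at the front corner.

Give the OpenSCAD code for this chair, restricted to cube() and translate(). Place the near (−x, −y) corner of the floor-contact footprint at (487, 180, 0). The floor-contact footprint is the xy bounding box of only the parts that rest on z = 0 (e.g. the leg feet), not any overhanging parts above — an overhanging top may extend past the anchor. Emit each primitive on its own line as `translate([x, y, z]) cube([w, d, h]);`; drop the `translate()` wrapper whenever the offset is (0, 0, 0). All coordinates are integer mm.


translate([487, 180, 458]) cube([495, 444, 21]);
translate([487, 180, 0]) cube([42, 42, 458]);
translate([940, 180, 0]) cube([42, 42, 458]);
translate([487, 582, 0]) cube([42, 42, 458]);
translate([940, 582, 0]) cube([42, 42, 458]);
translate([487, 590, 479]) cube([495, 34, 310]);
translate([487, 180, 678]) cube([30, 410, 30]);
translate([952, 180, 678]) cube([30, 410, 30]);
translate([487, 180, 479]) cube([30, 30, 199]);
translate([952, 180, 479]) cube([30, 30, 199]);


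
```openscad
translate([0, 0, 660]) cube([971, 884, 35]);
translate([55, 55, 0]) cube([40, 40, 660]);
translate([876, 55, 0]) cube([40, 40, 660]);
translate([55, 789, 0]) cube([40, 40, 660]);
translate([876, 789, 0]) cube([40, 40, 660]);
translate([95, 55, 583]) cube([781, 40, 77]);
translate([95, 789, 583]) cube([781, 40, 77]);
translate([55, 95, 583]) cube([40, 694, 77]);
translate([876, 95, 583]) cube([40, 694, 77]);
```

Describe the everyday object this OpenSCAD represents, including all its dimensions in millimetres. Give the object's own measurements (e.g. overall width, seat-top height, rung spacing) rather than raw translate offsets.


A table: top 971 mm (x) × 884 mm (y), 35 mm thick, upper face at z = 695 mm, on four 40×40 mm square legs, each inset 55 mm from the nearest pair of top edges from z = 0 to the bottom of the top. Four apron rails, 40 mm thick and 77 mm tall, run between adjacent legs with their top edges flush with the underside of the top and their outer faces flush with the legs' outer faces.


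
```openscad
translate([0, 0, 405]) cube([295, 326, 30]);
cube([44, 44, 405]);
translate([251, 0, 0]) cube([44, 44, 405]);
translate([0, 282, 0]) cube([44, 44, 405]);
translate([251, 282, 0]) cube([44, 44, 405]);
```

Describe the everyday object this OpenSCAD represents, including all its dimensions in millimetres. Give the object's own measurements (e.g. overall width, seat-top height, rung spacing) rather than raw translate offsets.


A simple wooden stool: a rectangular seat 295 mm (x) by 326 mm (y), 30 mm thick, top face at z = 435 mm, on four square legs, each 44×44 mm in cross-section. The legs rest on z = 0, each flush with a corner of the seat.


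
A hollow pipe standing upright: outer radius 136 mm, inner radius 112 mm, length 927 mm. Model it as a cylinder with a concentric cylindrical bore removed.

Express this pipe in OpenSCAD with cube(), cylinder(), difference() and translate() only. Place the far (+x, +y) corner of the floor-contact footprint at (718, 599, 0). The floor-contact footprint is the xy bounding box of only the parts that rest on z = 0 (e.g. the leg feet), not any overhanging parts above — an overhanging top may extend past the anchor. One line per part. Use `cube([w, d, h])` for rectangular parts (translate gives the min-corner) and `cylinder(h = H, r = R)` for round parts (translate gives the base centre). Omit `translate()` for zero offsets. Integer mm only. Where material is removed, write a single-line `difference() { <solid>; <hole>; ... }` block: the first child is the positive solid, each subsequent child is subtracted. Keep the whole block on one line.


difference() { translate([582, 463, 0]) cylinder(h = 927, r = 136); translate([582, 463, 0]) cylinder(h = 927, r = 112); }


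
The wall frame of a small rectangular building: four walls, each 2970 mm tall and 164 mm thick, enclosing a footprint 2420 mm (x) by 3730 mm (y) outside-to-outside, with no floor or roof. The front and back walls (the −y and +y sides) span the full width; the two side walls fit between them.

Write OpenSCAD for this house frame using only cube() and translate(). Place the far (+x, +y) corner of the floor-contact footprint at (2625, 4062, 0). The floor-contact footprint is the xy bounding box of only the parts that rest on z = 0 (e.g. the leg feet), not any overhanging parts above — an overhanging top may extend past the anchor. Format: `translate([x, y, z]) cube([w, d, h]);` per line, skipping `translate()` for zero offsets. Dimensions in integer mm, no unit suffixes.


translate([205, 332, 0]) cube([2420, 164, 2970]);
translate([205, 3898, 0]) cube([2420, 164, 2970]);
translate([205, 496, 0]) cube([164, 3402, 2970]);
translate([2461, 496, 0]) cube([164, 3402, 2970]);


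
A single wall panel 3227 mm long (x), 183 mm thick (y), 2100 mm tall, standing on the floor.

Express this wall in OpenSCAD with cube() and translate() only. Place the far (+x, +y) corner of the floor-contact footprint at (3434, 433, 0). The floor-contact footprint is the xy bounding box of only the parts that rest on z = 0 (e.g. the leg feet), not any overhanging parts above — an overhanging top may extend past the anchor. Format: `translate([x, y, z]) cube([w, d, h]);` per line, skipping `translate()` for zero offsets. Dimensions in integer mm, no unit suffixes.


translate([207, 250, 0]) cube([3227, 183, 2100]);


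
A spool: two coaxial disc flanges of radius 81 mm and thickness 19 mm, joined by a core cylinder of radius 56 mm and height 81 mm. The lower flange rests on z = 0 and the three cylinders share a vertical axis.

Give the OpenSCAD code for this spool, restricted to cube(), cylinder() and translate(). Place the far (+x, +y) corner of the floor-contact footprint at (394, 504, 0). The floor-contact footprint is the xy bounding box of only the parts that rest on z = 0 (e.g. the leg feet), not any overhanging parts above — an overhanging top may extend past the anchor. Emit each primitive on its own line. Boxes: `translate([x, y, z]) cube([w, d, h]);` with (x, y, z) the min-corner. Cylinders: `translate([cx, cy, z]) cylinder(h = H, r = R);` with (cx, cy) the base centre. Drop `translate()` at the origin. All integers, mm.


translate([313, 423, 0]) cylinder(h = 19, r = 81);
translate([313, 423, 19]) cylinder(h = 81, r = 56);
translate([313, 423, 100]) cylinder(h = 19, r = 81);


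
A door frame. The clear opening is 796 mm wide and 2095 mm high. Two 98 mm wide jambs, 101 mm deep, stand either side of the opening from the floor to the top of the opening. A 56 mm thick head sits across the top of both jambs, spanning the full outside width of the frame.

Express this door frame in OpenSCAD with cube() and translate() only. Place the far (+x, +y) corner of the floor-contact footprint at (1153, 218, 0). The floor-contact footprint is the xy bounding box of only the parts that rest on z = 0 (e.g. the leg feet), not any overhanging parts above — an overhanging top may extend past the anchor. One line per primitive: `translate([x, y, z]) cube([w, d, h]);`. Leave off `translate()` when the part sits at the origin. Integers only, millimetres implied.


translate([161, 117, 0]) cube([98, 101, 2095]);
translate([1055, 117, 0]) cube([98, 101, 2095]);
translate([161, 117, 2095]) cube([992, 101, 56]);


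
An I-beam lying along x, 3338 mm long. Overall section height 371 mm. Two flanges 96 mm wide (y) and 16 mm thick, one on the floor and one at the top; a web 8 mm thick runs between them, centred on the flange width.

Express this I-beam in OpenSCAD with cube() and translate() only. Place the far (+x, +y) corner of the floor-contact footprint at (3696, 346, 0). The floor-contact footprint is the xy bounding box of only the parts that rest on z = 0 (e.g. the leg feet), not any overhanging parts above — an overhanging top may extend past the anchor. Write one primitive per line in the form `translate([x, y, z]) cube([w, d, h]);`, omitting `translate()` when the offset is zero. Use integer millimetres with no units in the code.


translate([358, 250, 0]) cube([3338, 96, 16]);
translate([358, 294, 16]) cube([3338, 8, 339]);
translate([358, 250, 355]) cube([3338, 96, 16]);


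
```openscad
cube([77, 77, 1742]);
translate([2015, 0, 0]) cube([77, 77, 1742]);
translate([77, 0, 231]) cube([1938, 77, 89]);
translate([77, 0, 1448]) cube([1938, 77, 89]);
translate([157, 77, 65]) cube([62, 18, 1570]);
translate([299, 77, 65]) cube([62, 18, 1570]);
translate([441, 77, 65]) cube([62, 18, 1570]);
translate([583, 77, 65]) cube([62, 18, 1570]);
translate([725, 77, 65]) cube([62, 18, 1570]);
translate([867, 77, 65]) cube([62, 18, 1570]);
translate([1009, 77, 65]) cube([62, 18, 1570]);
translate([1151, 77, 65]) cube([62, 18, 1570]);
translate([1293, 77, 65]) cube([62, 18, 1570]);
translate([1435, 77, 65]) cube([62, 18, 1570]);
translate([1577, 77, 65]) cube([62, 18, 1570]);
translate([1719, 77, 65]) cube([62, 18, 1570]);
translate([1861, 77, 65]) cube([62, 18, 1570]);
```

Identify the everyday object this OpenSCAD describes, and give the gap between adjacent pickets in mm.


A fence section. The picket gap is 80 mm.

Two posts, two rails, 13 pickets — a fence section. Span 1938 mm holds 13 pickets of 62 mm with 14 equal gaps: ⌊(1938 − 13·62) / 14⌋ = 80 mm.


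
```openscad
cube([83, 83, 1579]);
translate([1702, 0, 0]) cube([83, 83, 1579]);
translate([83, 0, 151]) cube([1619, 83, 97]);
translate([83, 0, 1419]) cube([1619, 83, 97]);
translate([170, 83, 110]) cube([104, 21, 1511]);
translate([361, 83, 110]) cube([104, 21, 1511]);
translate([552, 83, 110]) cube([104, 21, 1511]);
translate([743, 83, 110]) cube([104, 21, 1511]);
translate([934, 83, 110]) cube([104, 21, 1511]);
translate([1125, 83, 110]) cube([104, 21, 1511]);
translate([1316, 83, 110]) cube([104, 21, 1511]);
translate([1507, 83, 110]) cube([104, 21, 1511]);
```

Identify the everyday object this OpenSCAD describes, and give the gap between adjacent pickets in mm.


A fence section. The picket gap is 87 mm.

Two posts, two rails, 8 pickets — a fence section. Span 1619 mm holds 8 pickets of 104 mm with 9 equal gaps: ⌊(1619 − 8·104) / 9⌋ = 87 mm.


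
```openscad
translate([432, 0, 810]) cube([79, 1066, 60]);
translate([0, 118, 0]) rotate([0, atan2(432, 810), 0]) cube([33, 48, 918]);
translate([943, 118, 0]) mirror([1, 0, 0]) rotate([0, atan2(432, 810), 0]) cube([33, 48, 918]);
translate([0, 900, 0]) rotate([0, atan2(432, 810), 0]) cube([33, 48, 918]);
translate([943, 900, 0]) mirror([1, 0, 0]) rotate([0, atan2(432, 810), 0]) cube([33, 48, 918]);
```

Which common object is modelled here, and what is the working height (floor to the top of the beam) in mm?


A sawhorse. The overall height is 870 mm.

A beam across two mirrored pairs of raked legs — a sawhorse. The beam's underside is at z = 810 (matching the legs' vertical rise in atan2(432, 810)) and the beam is 60 mm tall, so its top is at 810 + 60 = 870 mm. The raked legs top out at the beam's underside, so that is the highest point.


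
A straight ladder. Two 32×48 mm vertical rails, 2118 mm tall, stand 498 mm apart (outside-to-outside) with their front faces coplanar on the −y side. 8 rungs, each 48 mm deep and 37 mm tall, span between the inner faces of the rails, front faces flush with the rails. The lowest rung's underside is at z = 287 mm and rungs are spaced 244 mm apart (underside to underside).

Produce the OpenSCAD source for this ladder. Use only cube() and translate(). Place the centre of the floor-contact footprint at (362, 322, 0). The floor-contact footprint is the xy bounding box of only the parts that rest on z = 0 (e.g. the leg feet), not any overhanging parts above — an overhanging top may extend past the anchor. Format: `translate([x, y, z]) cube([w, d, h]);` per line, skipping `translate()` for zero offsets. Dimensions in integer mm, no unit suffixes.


translate([113, 298, 0]) cube([32, 48, 2118]);
translate([579, 298, 0]) cube([32, 48, 2118]);
translate([145, 298, 287]) cube([434, 48, 37]);
translate([145, 298, 531]) cube([434, 48, 37]);
translate([145, 298, 775]) cube([434, 48, 37]);
translate([145, 298, 1019]) cube([434, 48, 37]);
translate([145, 298, 1263]) cube([434, 48, 37]);
translate([145, 298, 1507]) cube([434, 48, 37]);
translate([145, 298, 1751]) cube([434, 48, 37]);
translate([145, 298, 1995]) cube([434, 48, 37]);
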